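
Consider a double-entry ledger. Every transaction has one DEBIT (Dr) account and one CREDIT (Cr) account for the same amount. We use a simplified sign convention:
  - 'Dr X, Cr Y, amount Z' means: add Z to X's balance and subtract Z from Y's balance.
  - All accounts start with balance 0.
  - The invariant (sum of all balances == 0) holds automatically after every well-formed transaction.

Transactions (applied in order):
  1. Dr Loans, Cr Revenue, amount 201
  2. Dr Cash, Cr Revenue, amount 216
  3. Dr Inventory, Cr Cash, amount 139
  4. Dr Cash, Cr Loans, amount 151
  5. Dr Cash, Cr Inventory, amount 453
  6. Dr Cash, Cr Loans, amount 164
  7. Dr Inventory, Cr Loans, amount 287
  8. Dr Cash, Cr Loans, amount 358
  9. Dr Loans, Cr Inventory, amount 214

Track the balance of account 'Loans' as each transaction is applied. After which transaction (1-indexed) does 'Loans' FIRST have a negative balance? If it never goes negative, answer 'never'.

After txn 1: Loans=201
After txn 2: Loans=201
After txn 3: Loans=201
After txn 4: Loans=50
After txn 5: Loans=50
After txn 6: Loans=-114

Answer: 6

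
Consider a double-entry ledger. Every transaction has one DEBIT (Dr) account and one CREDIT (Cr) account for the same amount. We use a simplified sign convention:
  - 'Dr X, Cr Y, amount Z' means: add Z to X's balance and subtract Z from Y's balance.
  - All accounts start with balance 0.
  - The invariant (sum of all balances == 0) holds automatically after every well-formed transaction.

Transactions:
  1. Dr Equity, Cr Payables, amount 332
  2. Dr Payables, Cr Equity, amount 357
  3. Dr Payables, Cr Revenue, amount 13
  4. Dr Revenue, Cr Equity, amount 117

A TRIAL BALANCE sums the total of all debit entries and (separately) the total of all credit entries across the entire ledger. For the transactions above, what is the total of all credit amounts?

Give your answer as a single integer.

Txn 1: credit+=332
Txn 2: credit+=357
Txn 3: credit+=13
Txn 4: credit+=117
Total credits = 819

Answer: 819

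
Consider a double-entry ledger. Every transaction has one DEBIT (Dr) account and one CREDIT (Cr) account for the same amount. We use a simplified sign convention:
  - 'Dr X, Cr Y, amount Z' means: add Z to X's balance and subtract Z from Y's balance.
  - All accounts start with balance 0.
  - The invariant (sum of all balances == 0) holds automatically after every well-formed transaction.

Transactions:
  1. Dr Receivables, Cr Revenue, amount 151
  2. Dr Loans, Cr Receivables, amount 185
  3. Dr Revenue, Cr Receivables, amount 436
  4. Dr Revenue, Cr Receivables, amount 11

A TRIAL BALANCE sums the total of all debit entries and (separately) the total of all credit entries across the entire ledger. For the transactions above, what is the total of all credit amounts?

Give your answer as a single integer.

Answer: 783

Derivation:
Txn 1: credit+=151
Txn 2: credit+=185
Txn 3: credit+=436
Txn 4: credit+=11
Total credits = 783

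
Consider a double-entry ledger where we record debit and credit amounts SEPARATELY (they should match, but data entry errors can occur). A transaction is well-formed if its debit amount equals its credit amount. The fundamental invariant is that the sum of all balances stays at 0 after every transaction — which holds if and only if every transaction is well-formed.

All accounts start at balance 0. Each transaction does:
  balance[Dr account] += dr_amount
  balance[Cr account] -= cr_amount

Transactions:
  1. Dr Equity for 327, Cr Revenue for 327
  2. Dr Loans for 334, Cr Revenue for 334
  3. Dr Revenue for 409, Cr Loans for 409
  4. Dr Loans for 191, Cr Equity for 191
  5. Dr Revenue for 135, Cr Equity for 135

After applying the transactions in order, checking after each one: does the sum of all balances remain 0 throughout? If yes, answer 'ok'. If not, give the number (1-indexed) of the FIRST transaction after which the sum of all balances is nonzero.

Answer: ok

Derivation:
After txn 1: dr=327 cr=327 sum_balances=0
After txn 2: dr=334 cr=334 sum_balances=0
After txn 3: dr=409 cr=409 sum_balances=0
After txn 4: dr=191 cr=191 sum_balances=0
After txn 5: dr=135 cr=135 sum_balances=0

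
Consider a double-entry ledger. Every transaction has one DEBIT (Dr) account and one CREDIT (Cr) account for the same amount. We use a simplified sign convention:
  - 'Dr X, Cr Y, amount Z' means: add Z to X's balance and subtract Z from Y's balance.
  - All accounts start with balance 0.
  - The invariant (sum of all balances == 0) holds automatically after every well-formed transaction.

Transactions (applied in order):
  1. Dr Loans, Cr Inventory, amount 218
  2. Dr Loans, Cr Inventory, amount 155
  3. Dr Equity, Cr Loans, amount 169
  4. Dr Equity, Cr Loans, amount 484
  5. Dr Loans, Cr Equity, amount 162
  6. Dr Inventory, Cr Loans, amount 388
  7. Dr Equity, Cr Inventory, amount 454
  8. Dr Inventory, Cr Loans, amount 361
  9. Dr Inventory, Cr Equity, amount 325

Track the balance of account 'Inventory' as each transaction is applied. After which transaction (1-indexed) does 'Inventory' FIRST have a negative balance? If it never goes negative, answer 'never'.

Answer: 1

Derivation:
After txn 1: Inventory=-218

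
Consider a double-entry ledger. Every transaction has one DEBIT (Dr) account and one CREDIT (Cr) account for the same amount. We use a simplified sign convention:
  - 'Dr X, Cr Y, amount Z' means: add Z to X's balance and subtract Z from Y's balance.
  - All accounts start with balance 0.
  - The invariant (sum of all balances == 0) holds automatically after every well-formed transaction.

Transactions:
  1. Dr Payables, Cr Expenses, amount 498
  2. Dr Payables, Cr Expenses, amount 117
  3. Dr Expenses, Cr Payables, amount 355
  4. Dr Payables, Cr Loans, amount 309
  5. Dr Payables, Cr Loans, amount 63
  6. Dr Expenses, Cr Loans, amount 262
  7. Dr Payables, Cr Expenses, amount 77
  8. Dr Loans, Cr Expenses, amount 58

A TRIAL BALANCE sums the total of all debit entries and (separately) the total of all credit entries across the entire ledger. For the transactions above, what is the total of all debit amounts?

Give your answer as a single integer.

Txn 1: debit+=498
Txn 2: debit+=117
Txn 3: debit+=355
Txn 4: debit+=309
Txn 5: debit+=63
Txn 6: debit+=262
Txn 7: debit+=77
Txn 8: debit+=58
Total debits = 1739

Answer: 1739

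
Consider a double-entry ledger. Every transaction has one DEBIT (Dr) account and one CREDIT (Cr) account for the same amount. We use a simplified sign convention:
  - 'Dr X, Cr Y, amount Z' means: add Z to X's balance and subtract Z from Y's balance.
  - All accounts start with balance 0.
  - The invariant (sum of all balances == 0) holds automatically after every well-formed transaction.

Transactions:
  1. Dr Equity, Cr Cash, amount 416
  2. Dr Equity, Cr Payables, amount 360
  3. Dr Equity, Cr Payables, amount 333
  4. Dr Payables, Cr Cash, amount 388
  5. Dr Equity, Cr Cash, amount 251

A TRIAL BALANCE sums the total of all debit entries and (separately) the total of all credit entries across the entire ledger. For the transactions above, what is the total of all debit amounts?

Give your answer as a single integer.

Txn 1: debit+=416
Txn 2: debit+=360
Txn 3: debit+=333
Txn 4: debit+=388
Txn 5: debit+=251
Total debits = 1748

Answer: 1748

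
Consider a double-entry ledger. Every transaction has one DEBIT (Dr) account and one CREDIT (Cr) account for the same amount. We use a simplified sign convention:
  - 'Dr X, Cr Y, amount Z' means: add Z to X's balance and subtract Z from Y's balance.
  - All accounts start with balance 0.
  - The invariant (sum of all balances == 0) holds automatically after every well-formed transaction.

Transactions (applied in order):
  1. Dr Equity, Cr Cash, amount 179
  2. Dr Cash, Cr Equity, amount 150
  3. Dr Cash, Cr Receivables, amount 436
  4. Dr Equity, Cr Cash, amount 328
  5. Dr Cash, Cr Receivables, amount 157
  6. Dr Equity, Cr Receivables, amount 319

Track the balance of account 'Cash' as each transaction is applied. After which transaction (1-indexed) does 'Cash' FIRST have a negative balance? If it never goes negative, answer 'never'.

After txn 1: Cash=-179

Answer: 1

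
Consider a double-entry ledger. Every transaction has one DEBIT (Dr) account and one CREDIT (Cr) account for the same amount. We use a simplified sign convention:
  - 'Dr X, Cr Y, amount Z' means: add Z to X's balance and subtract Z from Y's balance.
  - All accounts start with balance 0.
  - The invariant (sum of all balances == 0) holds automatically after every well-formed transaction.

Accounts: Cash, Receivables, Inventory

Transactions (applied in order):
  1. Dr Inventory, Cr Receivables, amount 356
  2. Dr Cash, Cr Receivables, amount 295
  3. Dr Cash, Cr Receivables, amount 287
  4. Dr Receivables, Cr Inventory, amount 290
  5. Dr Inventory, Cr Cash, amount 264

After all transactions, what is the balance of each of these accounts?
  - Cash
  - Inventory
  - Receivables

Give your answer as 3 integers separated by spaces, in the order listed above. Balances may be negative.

Answer: 318 330 -648

Derivation:
After txn 1 (Dr Inventory, Cr Receivables, amount 356): Inventory=356 Receivables=-356
After txn 2 (Dr Cash, Cr Receivables, amount 295): Cash=295 Inventory=356 Receivables=-651
After txn 3 (Dr Cash, Cr Receivables, amount 287): Cash=582 Inventory=356 Receivables=-938
After txn 4 (Dr Receivables, Cr Inventory, amount 290): Cash=582 Inventory=66 Receivables=-648
After txn 5 (Dr Inventory, Cr Cash, amount 264): Cash=318 Inventory=330 Receivables=-648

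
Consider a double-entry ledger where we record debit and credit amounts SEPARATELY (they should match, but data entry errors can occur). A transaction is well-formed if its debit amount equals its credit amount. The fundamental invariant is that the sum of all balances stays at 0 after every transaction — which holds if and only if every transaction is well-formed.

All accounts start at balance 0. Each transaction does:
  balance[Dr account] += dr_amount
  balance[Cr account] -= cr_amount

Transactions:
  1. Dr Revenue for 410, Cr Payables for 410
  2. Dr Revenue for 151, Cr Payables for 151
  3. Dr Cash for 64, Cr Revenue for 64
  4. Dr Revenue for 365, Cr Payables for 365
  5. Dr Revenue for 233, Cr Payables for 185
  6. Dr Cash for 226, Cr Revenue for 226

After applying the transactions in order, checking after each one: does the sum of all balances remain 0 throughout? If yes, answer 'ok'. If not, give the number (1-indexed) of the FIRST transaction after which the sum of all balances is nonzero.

Answer: 5

Derivation:
After txn 1: dr=410 cr=410 sum_balances=0
After txn 2: dr=151 cr=151 sum_balances=0
After txn 3: dr=64 cr=64 sum_balances=0
After txn 4: dr=365 cr=365 sum_balances=0
After txn 5: dr=233 cr=185 sum_balances=48
After txn 6: dr=226 cr=226 sum_balances=48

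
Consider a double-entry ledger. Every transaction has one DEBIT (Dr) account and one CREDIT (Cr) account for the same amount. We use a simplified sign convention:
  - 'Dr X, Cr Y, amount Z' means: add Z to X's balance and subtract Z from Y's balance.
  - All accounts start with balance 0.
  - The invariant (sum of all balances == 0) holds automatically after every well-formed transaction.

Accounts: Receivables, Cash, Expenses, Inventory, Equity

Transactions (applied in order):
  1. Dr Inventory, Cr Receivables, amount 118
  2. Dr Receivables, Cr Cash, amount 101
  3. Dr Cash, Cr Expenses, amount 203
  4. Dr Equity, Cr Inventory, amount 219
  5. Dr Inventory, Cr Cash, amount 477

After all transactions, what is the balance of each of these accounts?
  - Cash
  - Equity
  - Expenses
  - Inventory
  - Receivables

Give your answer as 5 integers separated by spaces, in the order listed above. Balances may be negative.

Answer: -375 219 -203 376 -17

Derivation:
After txn 1 (Dr Inventory, Cr Receivables, amount 118): Inventory=118 Receivables=-118
After txn 2 (Dr Receivables, Cr Cash, amount 101): Cash=-101 Inventory=118 Receivables=-17
After txn 3 (Dr Cash, Cr Expenses, amount 203): Cash=102 Expenses=-203 Inventory=118 Receivables=-17
After txn 4 (Dr Equity, Cr Inventory, amount 219): Cash=102 Equity=219 Expenses=-203 Inventory=-101 Receivables=-17
After txn 5 (Dr Inventory, Cr Cash, amount 477): Cash=-375 Equity=219 Expenses=-203 Inventory=376 Receivables=-17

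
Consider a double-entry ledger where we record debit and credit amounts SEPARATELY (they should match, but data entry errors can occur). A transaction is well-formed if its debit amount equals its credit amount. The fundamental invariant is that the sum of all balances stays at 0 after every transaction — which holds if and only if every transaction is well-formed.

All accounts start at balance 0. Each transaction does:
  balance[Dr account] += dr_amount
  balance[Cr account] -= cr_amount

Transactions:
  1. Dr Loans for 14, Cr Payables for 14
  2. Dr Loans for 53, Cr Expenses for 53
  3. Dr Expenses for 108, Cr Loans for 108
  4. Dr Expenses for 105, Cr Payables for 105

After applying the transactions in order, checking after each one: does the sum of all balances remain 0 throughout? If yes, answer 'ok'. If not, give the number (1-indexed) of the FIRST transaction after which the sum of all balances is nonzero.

Answer: ok

Derivation:
After txn 1: dr=14 cr=14 sum_balances=0
After txn 2: dr=53 cr=53 sum_balances=0
After txn 3: dr=108 cr=108 sum_balances=0
After txn 4: dr=105 cr=105 sum_balances=0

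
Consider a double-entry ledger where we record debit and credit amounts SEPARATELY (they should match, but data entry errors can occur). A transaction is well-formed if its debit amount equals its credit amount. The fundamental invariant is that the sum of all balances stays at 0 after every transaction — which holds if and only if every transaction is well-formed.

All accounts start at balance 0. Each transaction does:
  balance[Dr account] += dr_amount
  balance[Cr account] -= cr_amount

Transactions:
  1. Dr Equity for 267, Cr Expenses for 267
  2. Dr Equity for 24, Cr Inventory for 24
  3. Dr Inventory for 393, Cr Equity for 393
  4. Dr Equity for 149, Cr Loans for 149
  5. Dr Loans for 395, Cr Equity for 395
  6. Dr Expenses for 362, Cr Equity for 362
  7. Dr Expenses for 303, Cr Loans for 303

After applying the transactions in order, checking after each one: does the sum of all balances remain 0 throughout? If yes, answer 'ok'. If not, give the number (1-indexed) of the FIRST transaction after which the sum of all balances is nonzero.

Answer: ok

Derivation:
After txn 1: dr=267 cr=267 sum_balances=0
After txn 2: dr=24 cr=24 sum_balances=0
After txn 3: dr=393 cr=393 sum_balances=0
After txn 4: dr=149 cr=149 sum_balances=0
After txn 5: dr=395 cr=395 sum_balances=0
After txn 6: dr=362 cr=362 sum_balances=0
After txn 7: dr=303 cr=303 sum_balances=0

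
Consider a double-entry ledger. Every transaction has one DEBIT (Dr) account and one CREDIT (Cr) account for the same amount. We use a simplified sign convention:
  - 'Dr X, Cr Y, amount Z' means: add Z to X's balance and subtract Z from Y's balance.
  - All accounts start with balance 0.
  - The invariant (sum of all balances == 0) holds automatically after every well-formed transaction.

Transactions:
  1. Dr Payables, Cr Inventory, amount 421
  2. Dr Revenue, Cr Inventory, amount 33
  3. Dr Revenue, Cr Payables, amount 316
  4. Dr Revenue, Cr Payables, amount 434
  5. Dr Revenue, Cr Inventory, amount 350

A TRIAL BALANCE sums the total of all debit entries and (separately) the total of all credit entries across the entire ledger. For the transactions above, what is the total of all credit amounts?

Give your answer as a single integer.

Answer: 1554

Derivation:
Txn 1: credit+=421
Txn 2: credit+=33
Txn 3: credit+=316
Txn 4: credit+=434
Txn 5: credit+=350
Total credits = 1554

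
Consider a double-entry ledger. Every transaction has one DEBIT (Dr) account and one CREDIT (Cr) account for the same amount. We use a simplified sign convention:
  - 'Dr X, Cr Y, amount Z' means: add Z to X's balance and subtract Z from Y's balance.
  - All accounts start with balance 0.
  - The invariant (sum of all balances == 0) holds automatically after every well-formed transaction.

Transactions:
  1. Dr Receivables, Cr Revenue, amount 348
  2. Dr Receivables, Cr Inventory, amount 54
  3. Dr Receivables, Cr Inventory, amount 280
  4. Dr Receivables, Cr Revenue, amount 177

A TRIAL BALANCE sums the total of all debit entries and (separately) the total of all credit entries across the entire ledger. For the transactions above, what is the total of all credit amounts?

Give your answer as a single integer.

Answer: 859

Derivation:
Txn 1: credit+=348
Txn 2: credit+=54
Txn 3: credit+=280
Txn 4: credit+=177
Total credits = 859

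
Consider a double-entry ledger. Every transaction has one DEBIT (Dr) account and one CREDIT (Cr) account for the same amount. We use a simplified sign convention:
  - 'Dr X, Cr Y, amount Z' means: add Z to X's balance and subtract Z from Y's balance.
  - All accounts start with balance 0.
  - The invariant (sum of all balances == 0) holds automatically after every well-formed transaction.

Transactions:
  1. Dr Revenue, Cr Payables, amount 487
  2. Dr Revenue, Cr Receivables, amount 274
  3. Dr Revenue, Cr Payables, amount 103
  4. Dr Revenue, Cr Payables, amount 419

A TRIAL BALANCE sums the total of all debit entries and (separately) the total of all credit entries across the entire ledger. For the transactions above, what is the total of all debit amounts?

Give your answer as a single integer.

Txn 1: debit+=487
Txn 2: debit+=274
Txn 3: debit+=103
Txn 4: debit+=419
Total debits = 1283

Answer: 1283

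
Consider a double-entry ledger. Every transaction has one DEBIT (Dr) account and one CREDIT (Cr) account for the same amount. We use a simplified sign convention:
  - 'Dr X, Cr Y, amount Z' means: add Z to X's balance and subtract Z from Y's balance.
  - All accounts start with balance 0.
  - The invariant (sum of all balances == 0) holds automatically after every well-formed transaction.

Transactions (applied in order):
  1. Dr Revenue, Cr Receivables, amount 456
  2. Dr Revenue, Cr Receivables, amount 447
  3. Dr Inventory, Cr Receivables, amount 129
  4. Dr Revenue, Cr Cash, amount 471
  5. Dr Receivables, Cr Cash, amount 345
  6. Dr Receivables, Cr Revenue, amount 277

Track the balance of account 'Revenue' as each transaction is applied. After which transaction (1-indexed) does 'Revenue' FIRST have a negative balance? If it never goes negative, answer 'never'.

After txn 1: Revenue=456
After txn 2: Revenue=903
After txn 3: Revenue=903
After txn 4: Revenue=1374
After txn 5: Revenue=1374
After txn 6: Revenue=1097

Answer: never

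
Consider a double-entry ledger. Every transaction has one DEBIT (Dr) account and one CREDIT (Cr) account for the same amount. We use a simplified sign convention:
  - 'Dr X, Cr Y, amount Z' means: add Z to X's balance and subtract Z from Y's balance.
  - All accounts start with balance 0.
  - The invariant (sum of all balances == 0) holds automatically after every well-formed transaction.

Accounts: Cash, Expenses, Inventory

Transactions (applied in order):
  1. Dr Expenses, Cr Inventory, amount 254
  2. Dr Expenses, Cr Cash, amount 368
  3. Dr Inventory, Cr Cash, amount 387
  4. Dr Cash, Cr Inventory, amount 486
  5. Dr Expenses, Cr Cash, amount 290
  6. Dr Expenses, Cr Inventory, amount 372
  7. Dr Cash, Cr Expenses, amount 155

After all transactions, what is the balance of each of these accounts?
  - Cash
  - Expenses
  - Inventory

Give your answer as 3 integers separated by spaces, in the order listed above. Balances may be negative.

After txn 1 (Dr Expenses, Cr Inventory, amount 254): Expenses=254 Inventory=-254
After txn 2 (Dr Expenses, Cr Cash, amount 368): Cash=-368 Expenses=622 Inventory=-254
After txn 3 (Dr Inventory, Cr Cash, amount 387): Cash=-755 Expenses=622 Inventory=133
After txn 4 (Dr Cash, Cr Inventory, amount 486): Cash=-269 Expenses=622 Inventory=-353
After txn 5 (Dr Expenses, Cr Cash, amount 290): Cash=-559 Expenses=912 Inventory=-353
After txn 6 (Dr Expenses, Cr Inventory, amount 372): Cash=-559 Expenses=1284 Inventory=-725
After txn 7 (Dr Cash, Cr Expenses, amount 155): Cash=-404 Expenses=1129 Inventory=-725

Answer: -404 1129 -725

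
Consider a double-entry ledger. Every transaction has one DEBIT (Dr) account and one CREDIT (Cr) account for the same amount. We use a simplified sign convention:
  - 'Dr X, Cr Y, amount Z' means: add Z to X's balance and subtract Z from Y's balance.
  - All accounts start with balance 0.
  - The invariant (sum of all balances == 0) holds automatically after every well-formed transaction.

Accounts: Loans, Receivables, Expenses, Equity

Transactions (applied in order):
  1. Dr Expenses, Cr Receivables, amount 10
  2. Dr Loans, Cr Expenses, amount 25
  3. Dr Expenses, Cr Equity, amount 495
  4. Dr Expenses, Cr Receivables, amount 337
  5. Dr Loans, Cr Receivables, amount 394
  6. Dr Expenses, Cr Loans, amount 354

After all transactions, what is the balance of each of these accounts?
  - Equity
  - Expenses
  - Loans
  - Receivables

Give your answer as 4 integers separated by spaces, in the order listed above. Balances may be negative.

Answer: -495 1171 65 -741

Derivation:
After txn 1 (Dr Expenses, Cr Receivables, amount 10): Expenses=10 Receivables=-10
After txn 2 (Dr Loans, Cr Expenses, amount 25): Expenses=-15 Loans=25 Receivables=-10
After txn 3 (Dr Expenses, Cr Equity, amount 495): Equity=-495 Expenses=480 Loans=25 Receivables=-10
After txn 4 (Dr Expenses, Cr Receivables, amount 337): Equity=-495 Expenses=817 Loans=25 Receivables=-347
After txn 5 (Dr Loans, Cr Receivables, amount 394): Equity=-495 Expenses=817 Loans=419 Receivables=-741
After txn 6 (Dr Expenses, Cr Loans, amount 354): Equity=-495 Expenses=1171 Loans=65 Receivables=-741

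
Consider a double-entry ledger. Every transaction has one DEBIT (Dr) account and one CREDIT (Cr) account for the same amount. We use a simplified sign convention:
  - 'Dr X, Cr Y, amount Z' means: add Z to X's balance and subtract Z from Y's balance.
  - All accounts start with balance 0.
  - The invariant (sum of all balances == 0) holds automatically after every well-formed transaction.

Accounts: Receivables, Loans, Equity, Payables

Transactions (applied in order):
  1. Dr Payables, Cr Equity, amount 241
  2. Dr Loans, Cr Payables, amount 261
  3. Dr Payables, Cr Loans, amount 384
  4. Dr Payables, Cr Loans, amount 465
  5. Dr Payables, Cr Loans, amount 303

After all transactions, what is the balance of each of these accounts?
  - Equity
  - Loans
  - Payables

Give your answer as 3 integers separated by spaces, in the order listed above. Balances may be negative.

After txn 1 (Dr Payables, Cr Equity, amount 241): Equity=-241 Payables=241
After txn 2 (Dr Loans, Cr Payables, amount 261): Equity=-241 Loans=261 Payables=-20
After txn 3 (Dr Payables, Cr Loans, amount 384): Equity=-241 Loans=-123 Payables=364
After txn 4 (Dr Payables, Cr Loans, amount 465): Equity=-241 Loans=-588 Payables=829
After txn 5 (Dr Payables, Cr Loans, amount 303): Equity=-241 Loans=-891 Payables=1132

Answer: -241 -891 1132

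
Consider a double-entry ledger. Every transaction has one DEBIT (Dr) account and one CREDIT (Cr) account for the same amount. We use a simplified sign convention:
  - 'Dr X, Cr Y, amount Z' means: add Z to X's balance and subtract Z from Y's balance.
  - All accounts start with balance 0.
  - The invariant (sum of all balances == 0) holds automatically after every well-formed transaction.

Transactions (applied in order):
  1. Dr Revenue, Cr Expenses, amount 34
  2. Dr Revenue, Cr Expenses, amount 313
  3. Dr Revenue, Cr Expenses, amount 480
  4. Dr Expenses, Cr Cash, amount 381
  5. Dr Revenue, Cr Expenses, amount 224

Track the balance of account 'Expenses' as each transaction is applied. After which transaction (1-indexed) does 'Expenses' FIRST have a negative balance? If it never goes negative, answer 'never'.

After txn 1: Expenses=-34

Answer: 1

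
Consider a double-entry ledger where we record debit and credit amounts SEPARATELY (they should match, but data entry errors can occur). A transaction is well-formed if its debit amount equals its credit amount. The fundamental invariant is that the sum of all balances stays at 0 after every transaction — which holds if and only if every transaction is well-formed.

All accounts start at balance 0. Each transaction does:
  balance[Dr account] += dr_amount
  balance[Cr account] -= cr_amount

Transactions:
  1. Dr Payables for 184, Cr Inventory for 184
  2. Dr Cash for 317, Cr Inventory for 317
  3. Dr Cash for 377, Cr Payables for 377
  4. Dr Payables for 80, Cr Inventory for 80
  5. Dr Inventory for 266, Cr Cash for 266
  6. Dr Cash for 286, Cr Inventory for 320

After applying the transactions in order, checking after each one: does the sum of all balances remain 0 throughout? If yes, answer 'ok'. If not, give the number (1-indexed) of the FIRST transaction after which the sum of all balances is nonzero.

After txn 1: dr=184 cr=184 sum_balances=0
After txn 2: dr=317 cr=317 sum_balances=0
After txn 3: dr=377 cr=377 sum_balances=0
After txn 4: dr=80 cr=80 sum_balances=0
After txn 5: dr=266 cr=266 sum_balances=0
After txn 6: dr=286 cr=320 sum_balances=-34

Answer: 6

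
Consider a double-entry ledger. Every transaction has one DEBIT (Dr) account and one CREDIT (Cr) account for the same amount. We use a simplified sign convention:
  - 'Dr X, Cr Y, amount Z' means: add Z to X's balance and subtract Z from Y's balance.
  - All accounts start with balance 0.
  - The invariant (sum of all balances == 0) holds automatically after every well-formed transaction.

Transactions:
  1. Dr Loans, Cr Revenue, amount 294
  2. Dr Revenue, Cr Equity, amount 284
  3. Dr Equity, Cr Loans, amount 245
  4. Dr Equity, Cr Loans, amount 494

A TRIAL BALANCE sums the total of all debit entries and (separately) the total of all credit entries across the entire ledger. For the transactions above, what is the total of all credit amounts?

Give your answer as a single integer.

Answer: 1317

Derivation:
Txn 1: credit+=294
Txn 2: credit+=284
Txn 3: credit+=245
Txn 4: credit+=494
Total credits = 1317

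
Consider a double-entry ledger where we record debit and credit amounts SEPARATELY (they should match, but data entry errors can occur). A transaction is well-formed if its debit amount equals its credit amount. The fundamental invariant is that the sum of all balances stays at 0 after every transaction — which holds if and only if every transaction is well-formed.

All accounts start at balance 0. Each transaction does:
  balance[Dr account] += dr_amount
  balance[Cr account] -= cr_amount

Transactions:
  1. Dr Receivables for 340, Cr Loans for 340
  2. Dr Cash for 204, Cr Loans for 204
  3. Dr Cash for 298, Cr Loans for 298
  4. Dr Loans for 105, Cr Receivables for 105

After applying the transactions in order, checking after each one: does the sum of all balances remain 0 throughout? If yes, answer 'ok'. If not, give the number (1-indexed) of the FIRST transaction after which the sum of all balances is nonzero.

After txn 1: dr=340 cr=340 sum_balances=0
After txn 2: dr=204 cr=204 sum_balances=0
After txn 3: dr=298 cr=298 sum_balances=0
After txn 4: dr=105 cr=105 sum_balances=0

Answer: ok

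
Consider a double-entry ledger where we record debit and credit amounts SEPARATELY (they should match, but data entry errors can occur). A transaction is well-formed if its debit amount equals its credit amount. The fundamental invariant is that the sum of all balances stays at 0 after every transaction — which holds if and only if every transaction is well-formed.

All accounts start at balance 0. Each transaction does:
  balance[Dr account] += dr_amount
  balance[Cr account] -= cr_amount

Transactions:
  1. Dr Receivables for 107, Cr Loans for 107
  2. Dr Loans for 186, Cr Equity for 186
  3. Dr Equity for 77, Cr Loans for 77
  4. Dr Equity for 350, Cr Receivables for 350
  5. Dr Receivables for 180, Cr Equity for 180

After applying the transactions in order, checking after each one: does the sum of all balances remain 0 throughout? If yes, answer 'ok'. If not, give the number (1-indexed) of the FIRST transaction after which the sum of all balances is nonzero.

Answer: ok

Derivation:
After txn 1: dr=107 cr=107 sum_balances=0
After txn 2: dr=186 cr=186 sum_balances=0
After txn 3: dr=77 cr=77 sum_balances=0
After txn 4: dr=350 cr=350 sum_balances=0
After txn 5: dr=180 cr=180 sum_balances=0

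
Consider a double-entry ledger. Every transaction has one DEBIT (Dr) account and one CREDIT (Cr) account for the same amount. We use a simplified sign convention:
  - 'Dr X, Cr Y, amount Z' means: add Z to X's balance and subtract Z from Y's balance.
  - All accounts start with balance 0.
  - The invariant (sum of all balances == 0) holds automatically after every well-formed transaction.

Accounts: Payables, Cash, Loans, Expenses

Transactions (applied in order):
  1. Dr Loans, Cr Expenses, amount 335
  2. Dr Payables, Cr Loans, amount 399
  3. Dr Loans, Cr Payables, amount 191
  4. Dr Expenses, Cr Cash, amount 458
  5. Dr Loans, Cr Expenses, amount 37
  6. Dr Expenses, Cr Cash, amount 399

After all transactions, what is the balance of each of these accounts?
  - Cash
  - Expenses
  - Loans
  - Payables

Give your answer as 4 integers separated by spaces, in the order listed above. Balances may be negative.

Answer: -857 485 164 208

Derivation:
After txn 1 (Dr Loans, Cr Expenses, amount 335): Expenses=-335 Loans=335
After txn 2 (Dr Payables, Cr Loans, amount 399): Expenses=-335 Loans=-64 Payables=399
After txn 3 (Dr Loans, Cr Payables, amount 191): Expenses=-335 Loans=127 Payables=208
After txn 4 (Dr Expenses, Cr Cash, amount 458): Cash=-458 Expenses=123 Loans=127 Payables=208
After txn 5 (Dr Loans, Cr Expenses, amount 37): Cash=-458 Expenses=86 Loans=164 Payables=208
After txn 6 (Dr Expenses, Cr Cash, amount 399): Cash=-857 Expenses=485 Loans=164 Payables=208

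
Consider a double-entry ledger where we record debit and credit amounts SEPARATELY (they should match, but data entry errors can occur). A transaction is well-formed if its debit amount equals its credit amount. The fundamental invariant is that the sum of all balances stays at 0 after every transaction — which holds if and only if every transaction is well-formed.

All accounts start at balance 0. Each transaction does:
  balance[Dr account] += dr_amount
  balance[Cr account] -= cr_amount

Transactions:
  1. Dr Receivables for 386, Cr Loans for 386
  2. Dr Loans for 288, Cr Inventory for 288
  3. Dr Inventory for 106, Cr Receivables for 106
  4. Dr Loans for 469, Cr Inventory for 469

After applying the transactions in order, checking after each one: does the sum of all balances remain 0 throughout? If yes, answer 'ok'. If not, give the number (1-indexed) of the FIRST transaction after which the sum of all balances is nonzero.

After txn 1: dr=386 cr=386 sum_balances=0
After txn 2: dr=288 cr=288 sum_balances=0
After txn 3: dr=106 cr=106 sum_balances=0
After txn 4: dr=469 cr=469 sum_balances=0

Answer: ok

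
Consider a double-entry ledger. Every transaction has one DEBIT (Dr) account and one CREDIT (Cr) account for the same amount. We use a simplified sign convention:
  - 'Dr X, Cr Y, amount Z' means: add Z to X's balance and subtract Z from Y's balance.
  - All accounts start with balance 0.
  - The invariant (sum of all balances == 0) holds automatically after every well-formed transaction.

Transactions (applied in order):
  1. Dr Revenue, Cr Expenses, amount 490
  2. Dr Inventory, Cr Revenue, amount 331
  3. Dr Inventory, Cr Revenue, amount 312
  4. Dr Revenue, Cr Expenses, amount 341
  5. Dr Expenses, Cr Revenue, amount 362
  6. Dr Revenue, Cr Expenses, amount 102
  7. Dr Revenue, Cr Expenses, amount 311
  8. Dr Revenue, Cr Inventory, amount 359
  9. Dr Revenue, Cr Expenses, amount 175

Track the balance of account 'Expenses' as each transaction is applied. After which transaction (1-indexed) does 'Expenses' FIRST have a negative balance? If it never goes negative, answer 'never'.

Answer: 1

Derivation:
After txn 1: Expenses=-490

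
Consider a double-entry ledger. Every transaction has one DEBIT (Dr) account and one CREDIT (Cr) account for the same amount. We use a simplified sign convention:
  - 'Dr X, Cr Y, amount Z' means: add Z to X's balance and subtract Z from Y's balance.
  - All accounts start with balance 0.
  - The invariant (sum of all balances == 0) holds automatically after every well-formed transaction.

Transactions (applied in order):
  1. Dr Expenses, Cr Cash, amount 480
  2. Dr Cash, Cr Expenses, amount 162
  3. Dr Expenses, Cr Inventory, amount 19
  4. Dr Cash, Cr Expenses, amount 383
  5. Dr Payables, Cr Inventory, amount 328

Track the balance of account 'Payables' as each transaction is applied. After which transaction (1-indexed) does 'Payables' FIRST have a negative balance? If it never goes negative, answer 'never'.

Answer: never

Derivation:
After txn 1: Payables=0
After txn 2: Payables=0
After txn 3: Payables=0
After txn 4: Payables=0
After txn 5: Payables=328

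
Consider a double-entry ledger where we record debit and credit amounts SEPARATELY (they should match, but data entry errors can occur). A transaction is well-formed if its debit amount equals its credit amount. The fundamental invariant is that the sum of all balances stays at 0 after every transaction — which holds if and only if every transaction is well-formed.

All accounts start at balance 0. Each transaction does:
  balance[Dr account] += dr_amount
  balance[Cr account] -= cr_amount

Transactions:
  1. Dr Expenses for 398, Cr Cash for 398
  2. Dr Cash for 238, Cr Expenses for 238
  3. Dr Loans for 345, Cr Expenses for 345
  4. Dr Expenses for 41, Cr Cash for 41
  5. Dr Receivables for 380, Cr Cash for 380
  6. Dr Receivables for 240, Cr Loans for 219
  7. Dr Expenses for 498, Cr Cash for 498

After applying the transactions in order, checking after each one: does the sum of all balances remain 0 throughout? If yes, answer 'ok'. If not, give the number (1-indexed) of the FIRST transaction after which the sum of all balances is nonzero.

After txn 1: dr=398 cr=398 sum_balances=0
After txn 2: dr=238 cr=238 sum_balances=0
After txn 3: dr=345 cr=345 sum_balances=0
After txn 4: dr=41 cr=41 sum_balances=0
After txn 5: dr=380 cr=380 sum_balances=0
After txn 6: dr=240 cr=219 sum_balances=21
After txn 7: dr=498 cr=498 sum_balances=21

Answer: 6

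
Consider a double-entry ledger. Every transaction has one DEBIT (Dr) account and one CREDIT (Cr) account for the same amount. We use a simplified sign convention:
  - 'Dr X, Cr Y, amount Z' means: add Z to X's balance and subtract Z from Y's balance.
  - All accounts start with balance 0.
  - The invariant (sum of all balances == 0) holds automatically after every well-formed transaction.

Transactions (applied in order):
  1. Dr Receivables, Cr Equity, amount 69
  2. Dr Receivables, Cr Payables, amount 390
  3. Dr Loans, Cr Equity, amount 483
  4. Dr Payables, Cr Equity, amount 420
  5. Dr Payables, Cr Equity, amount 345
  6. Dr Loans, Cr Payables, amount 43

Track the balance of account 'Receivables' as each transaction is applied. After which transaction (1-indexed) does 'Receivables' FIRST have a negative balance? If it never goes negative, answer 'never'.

Answer: never

Derivation:
After txn 1: Receivables=69
After txn 2: Receivables=459
After txn 3: Receivables=459
After txn 4: Receivables=459
After txn 5: Receivables=459
After txn 6: Receivables=459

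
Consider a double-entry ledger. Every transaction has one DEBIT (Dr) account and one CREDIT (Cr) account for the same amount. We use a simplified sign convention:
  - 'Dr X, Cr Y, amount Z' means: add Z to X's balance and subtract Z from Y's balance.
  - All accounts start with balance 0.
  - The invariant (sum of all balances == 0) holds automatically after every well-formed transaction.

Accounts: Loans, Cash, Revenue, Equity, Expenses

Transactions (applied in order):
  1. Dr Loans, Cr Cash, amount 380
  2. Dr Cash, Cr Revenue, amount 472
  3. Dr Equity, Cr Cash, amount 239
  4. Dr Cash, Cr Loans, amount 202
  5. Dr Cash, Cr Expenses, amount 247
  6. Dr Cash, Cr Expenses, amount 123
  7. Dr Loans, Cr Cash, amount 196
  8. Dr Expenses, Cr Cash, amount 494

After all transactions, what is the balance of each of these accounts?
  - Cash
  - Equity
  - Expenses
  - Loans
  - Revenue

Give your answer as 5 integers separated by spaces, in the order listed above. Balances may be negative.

Answer: -265 239 124 374 -472

Derivation:
After txn 1 (Dr Loans, Cr Cash, amount 380): Cash=-380 Loans=380
After txn 2 (Dr Cash, Cr Revenue, amount 472): Cash=92 Loans=380 Revenue=-472
After txn 3 (Dr Equity, Cr Cash, amount 239): Cash=-147 Equity=239 Loans=380 Revenue=-472
After txn 4 (Dr Cash, Cr Loans, amount 202): Cash=55 Equity=239 Loans=178 Revenue=-472
After txn 5 (Dr Cash, Cr Expenses, amount 247): Cash=302 Equity=239 Expenses=-247 Loans=178 Revenue=-472
After txn 6 (Dr Cash, Cr Expenses, amount 123): Cash=425 Equity=239 Expenses=-370 Loans=178 Revenue=-472
After txn 7 (Dr Loans, Cr Cash, amount 196): Cash=229 Equity=239 Expenses=-370 Loans=374 Revenue=-472
After txn 8 (Dr Expenses, Cr Cash, amount 494): Cash=-265 Equity=239 Expenses=124 Loans=374 Revenue=-472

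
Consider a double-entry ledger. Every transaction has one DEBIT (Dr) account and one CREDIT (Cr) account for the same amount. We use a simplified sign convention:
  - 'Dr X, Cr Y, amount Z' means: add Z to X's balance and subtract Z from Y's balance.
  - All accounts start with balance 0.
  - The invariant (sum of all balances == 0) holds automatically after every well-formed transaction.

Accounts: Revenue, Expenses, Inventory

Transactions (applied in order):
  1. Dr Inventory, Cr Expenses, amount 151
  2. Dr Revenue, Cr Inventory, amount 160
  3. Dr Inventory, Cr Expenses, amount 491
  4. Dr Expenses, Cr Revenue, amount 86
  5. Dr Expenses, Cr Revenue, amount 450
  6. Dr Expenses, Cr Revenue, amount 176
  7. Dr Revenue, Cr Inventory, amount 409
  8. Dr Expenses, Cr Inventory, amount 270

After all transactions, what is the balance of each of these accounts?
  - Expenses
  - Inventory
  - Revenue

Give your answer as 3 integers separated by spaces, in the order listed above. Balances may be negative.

Answer: 340 -197 -143

Derivation:
After txn 1 (Dr Inventory, Cr Expenses, amount 151): Expenses=-151 Inventory=151
After txn 2 (Dr Revenue, Cr Inventory, amount 160): Expenses=-151 Inventory=-9 Revenue=160
After txn 3 (Dr Inventory, Cr Expenses, amount 491): Expenses=-642 Inventory=482 Revenue=160
After txn 4 (Dr Expenses, Cr Revenue, amount 86): Expenses=-556 Inventory=482 Revenue=74
After txn 5 (Dr Expenses, Cr Revenue, amount 450): Expenses=-106 Inventory=482 Revenue=-376
After txn 6 (Dr Expenses, Cr Revenue, amount 176): Expenses=70 Inventory=482 Revenue=-552
After txn 7 (Dr Revenue, Cr Inventory, amount 409): Expenses=70 Inventory=73 Revenue=-143
After txn 8 (Dr Expenses, Cr Inventory, amount 270): Expenses=340 Inventory=-197 Revenue=-143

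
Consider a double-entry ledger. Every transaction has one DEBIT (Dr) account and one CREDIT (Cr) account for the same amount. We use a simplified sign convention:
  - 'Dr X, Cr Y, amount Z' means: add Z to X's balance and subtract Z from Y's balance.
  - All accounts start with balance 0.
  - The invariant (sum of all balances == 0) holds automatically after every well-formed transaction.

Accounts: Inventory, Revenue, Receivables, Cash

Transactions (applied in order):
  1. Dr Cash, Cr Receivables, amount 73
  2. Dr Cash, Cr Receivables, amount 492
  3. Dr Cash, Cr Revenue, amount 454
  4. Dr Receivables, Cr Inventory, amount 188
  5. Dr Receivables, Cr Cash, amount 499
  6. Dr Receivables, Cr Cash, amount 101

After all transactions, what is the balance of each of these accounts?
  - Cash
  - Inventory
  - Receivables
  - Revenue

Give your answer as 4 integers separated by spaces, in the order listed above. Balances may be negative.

Answer: 419 -188 223 -454

Derivation:
After txn 1 (Dr Cash, Cr Receivables, amount 73): Cash=73 Receivables=-73
After txn 2 (Dr Cash, Cr Receivables, amount 492): Cash=565 Receivables=-565
After txn 3 (Dr Cash, Cr Revenue, amount 454): Cash=1019 Receivables=-565 Revenue=-454
After txn 4 (Dr Receivables, Cr Inventory, amount 188): Cash=1019 Inventory=-188 Receivables=-377 Revenue=-454
After txn 5 (Dr Receivables, Cr Cash, amount 499): Cash=520 Inventory=-188 Receivables=122 Revenue=-454
After txn 6 (Dr Receivables, Cr Cash, amount 101): Cash=419 Inventory=-188 Receivables=223 Revenue=-454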